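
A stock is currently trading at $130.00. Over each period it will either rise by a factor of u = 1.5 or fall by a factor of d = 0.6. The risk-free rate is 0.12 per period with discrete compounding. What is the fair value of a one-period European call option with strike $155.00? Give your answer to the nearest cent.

Risk-neutral probability p = (1 + 0.12 − 0.6)/(1.5 − 0.6) = 0.5200/0.9000 = 0.5778
Terminal stock prices: S_u = 195, S_d = 78
Terminal payoffs (S − K): max(40, 0) = 40, max(-77, 0) = 0
Node 0 (S = 130): V_0 = 1/1.12·[0.5778·40.0000 + 0.4222·0.0000] = 20.6349

$20.63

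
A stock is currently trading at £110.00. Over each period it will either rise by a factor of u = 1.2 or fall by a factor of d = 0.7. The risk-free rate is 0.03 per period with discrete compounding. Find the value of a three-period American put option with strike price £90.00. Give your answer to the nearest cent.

Risk-neutral probability p = (1 + 0.03 − 0.7)/(1.2 − 0.7) = 0.3300/0.5000 = 0.6600
Terminal stock prices: S_uuu = 190.1, S_uud = 110.9, S_udd = 64.68, S_ddd = 37.73
Terminal payoffs (K − S): max(-100.1, 0) = 0, max(-20.88, 0) = 0, max(25.32, 0) = 25.32, max(52.27, 0) = 52.27
Node uu (S = 158.4): continuation = 1/1.03·[0.6600·0.0000 + 0.3400·0.0000] = 0.0000; exercise value = 0.0000 ≤ continuation, so V_uu = 0.0000
Node ud (S = 92.4): continuation = 1/1.03·[0.6600·0.0000 + 0.3400·25.3200] = 8.3581; exercise value = 0.0000 ≤ continuation, so V_ud = 8.3581
Node dd (S = 53.9): continuation = 1/1.03·[0.6600·25.3200 + 0.3400·52.2700] = 33.4786; exercise value = 36.1000 > continuation, so V_dd = 36.1000 (exercise)
Node u (S = 132): continuation = 1/1.03·[0.6600·0.0000 + 0.3400·8.3581] = 2.7590; exercise value = 0.0000 ≤ continuation, so V_u = 2.7590
Node d (S = 77): continuation = 1/1.03·[0.6600·8.3581 + 0.3400·36.1000] = 17.2722; exercise value = 13.0000 ≤ continuation, so V_d = 17.2722
Node 0 (S = 110): continuation = 1/1.03·[0.6600·2.7590 + 0.3400·17.2722] = 7.4694; exercise value = 0.0000 ≤ continuation, so V_0 = 7.4694

£7.47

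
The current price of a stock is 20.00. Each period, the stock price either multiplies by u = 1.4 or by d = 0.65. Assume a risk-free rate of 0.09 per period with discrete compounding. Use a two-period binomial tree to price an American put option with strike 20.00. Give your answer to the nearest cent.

Risk-neutral probability p = (1 + 0.09 − 0.65)/(1.4 − 0.65) = 0.4400/0.7500 = 0.5867
Terminal stock prices: S_uu = 39.2, S_ud = 18.2, S_dd = 8.45
Terminal payoffs (K − S): max(-19.2, 0) = 0, max(1.8, 0) = 1.8, max(11.55, 0) = 11.55
Node u (S = 28): continuation = 1/1.09·[0.5867·0.0000 + 0.4133·1.8000] = 0.6826; exercise value = 0.0000 ≤ continuation, so V_u = 0.6826
Node d (S = 13): continuation = 1/1.09·[0.5867·1.8000 + 0.4133·11.5500] = 5.3486; exercise value = 7.0000 > continuation, so V_d = 7.0000 (exercise)
Node 0 (S = 20): continuation = 1/1.09·[0.5867·0.6826 + 0.4133·7.0000] = 3.0218; exercise value = 0.0000 ≤ continuation, so V_0 = 3.0218

3.02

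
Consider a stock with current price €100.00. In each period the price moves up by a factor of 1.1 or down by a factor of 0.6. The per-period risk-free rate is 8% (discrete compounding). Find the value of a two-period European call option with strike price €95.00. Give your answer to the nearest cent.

€20.54

Risk-neutral probability p = (1 + 0.08 − 0.6)/(1.1 − 0.6) = 0.4800/0.5000 = 0.9600
Terminal stock prices: S_uu = 121, S_ud = 66, S_dd = 36
Terminal payoffs (S − K): max(26, 0) = 26, max(-29, 0) = 0, max(-59, 0) = 0
Node u (S = 110): V_u = 1/1.08·[0.9600·26.0000 + 0.0400·0.0000] = 23.1111
Node d (S = 60): V_d = 1/1.08·[0.9600·0.0000 + 0.0400·0.0000] = 0.0000
Node 0 (S = 100): V_0 = 1/1.08·[0.9600·23.1111 + 0.0400·0.0000] = 20.5432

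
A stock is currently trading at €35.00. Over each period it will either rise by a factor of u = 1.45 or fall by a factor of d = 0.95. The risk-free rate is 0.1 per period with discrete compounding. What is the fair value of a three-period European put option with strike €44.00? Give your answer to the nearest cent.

€3.61

Risk-neutral probability p = (1 + 0.1 − 0.95)/(1.45 − 0.95) = 0.1500/0.5000 = 0.3000
Terminal stock prices: S_uuu = 106.7, S_uud = 69.91, S_udd = 45.8, S_ddd = 30.01
Terminal payoffs (K − S): max(-62.7, 0) = 0, max(-25.91, 0) = 0, max(-1.802, 0) = 0, max(13.99, 0) = 13.99
Node uu (S = 73.59): V_uu = 1/1.1·[0.3000·0.0000 + 0.7000·0.0000] = 0.0000
Node ud (S = 48.21): V_ud = 1/1.1·[0.3000·0.0000 + 0.7000·0.0000] = 0.0000
Node dd (S = 31.59): V_dd = 1/1.1·[0.3000·0.0000 + 0.7000·13.9919] = 8.9039
Node u (S = 50.75): V_u = 1/1.1·[0.3000·0.0000 + 0.7000·0.0000] = 0.0000
Node d (S = 33.25): V_d = 1/1.1·[0.3000·0.0000 + 0.7000·8.9039] = 5.6661
Node 0 (S = 35): V_0 = 1/1.1·[0.3000·0.0000 + 0.7000·5.6661] = 3.6057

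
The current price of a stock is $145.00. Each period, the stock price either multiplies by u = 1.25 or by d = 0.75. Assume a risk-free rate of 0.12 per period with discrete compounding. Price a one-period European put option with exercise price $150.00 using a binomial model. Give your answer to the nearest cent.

$9.58

Risk-neutral probability p = (1 + 0.12 − 0.75)/(1.25 − 0.75) = 0.3700/0.5000 = 0.7400
Terminal stock prices: S_u = 181.2, S_d = 108.8
Terminal payoffs (K − S): max(-31.25, 0) = 0, max(41.25, 0) = 41.25
Node 0 (S = 145): V_0 = 1/1.12·[0.7400·0.0000 + 0.2600·41.2500] = 9.5759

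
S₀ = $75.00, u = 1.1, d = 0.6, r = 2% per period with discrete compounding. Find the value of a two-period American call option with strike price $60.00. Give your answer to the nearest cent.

$20.85

Risk-neutral probability p = (1 + 0.02 − 0.6)/(1.1 − 0.6) = 0.4200/0.5000 = 0.8400
Terminal stock prices: S_uu = 90.75, S_ud = 49.5, S_dd = 27
Terminal payoffs (S − K): max(30.75, 0) = 30.75, max(-10.5, 0) = 0, max(-33, 0) = 0
Node u (S = 82.5): continuation = 1/1.02·[0.8400·30.7500 + 0.1600·0.0000] = 25.3235; exercise value = 22.5000 ≤ continuation, so V_u = 25.3235
Node d (S = 45): continuation = 1/1.02·[0.8400·0.0000 + 0.1600·0.0000] = 0.0000; exercise value = 0.0000 ≤ continuation, so V_d = 0.0000
Node 0 (S = 75): continuation = 1/1.02·[0.8400·25.3235 + 0.1600·0.0000] = 20.8547; exercise value = 15.0000 ≤ continuation, so V_0 = 20.8547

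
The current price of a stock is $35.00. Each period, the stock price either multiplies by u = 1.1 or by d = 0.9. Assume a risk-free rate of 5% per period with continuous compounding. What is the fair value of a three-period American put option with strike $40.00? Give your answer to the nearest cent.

$5.00

Risk-neutral probability p = (e^0.05 − 0.9)/(1.1 − 0.9) = 0.1513/0.2000 = 0.7564
Terminal stock prices: S_uuu = 46.59, S_uud = 38.12, S_udd = 31.19, S_ddd = 25.52
Terminal payoffs (K − S): max(-6.585, 0) = 0, max(1.885, 0) = 1.885, max(8.815, 0) = 8.815, max(14.48, 0) = 14.48
Node uu (S = 42.35): continuation = e^(−0.05)·[0.7564·0.0000 + 0.2436·1.8850] = 0.4369; exercise value = 0.0000 ≤ continuation, so V_uu = 0.4369
Node ud (S = 34.65): continuation = e^(−0.05)·[0.7564·1.8850 + 0.2436·8.8150] = 3.3992; exercise value = 5.3500 > continuation, so V_ud = 5.3500 (exercise)
Node dd (S = 28.35): continuation = e^(−0.05)·[0.7564·8.8150 + 0.2436·14.4850] = 9.6992; exercise value = 11.6500 > continuation, so V_dd = 11.6500 (exercise)
Node u (S = 38.5): continuation = e^(−0.05)·[0.7564·0.4369 + 0.2436·5.3500] = 1.5542; exercise value = 1.5000 ≤ continuation, so V_u = 1.5542
Node d (S = 31.5): continuation = e^(−0.05)·[0.7564·5.3500 + 0.2436·11.6500] = 6.5492; exercise value = 8.5000 > continuation, so V_d = 8.5000 (exercise)
Node 0 (S = 35): continuation = e^(−0.05)·[0.7564·1.5542 + 0.2436·8.5000] = 3.0882; exercise value = 5.0000 > continuation, so V_0 = 5.0000 (exercise)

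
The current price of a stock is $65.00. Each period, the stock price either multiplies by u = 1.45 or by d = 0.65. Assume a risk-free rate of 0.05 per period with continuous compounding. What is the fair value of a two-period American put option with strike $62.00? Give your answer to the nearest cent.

$9.53

Risk-neutral probability p = (e^0.05 − 0.65)/(1.45 − 0.65) = 0.4013/0.8000 = 0.5016
Terminal stock prices: S_uu = 136.7, S_ud = 61.26, S_dd = 27.46
Terminal payoffs (K − S): max(-74.66, 0) = 0, max(0.7375, 0) = 0.7375, max(34.54, 0) = 34.54
Node u (S = 94.25): continuation = e^(−0.05)·[0.5016·0.0000 + 0.4984·0.7375] = 0.3497; exercise value = 0.0000 ≤ continuation, so V_u = 0.3497
Node d (S = 42.25): continuation = e^(−0.05)·[0.5016·0.7375 + 0.4984·34.5375] = 16.7262; exercise value = 19.7500 > continuation, so V_d = 19.7500 (exercise)
Node 0 (S = 65): continuation = e^(−0.05)·[0.5016·0.3497 + 0.4984·19.7500] = 9.5304; exercise value = 0.0000 ≤ continuation, so V_0 = 9.5304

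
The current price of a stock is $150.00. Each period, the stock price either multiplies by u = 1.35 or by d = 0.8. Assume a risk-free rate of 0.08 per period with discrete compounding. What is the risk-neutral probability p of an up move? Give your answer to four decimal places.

p = 0.5091

Risk-neutral probability p = (1 + 0.08 − 0.8)/(1.35 − 0.8) = 0.2800/0.5500 = 0.5091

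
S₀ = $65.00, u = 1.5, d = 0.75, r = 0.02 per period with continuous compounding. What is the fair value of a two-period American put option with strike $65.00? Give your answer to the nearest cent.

Risk-neutral probability p = (e^0.02 − 0.75)/(1.5 − 0.75) = 0.2702/0.7500 = 0.3603
Terminal stock prices: S_uu = 146.2, S_ud = 73.12, S_dd = 36.56
Terminal payoffs (K − S): max(-81.25, 0) = 0, max(-8.125, 0) = 0, max(28.44, 0) = 28.44
Node u (S = 97.5): continuation = e^(−0.02)·[0.3603·0.0000 + 0.6397·0.0000] = 0.0000; exercise value = 0.0000 ≤ continuation, so V_u = 0.0000
Node d (S = 48.75): continuation = e^(−0.02)·[0.3603·0.0000 + 0.6397·28.4375] = 17.8321; exercise value = 16.2500 ≤ continuation, so V_d = 17.8321
Node 0 (S = 65): continuation = e^(−0.02)·[0.3603·0.0000 + 0.6397·17.8321] = 11.1819; exercise value = 0.0000 ≤ continuation, so V_0 = 11.1819

$11.18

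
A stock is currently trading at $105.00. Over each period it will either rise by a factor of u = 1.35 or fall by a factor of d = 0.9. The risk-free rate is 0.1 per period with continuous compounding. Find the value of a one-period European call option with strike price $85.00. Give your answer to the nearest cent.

$28.09

Risk-neutral probability p = (e^0.1 − 0.9)/(1.35 − 0.9) = 0.2052/0.4500 = 0.4559
Terminal stock prices: S_u = 141.8, S_d = 94.5
Terminal payoffs (S − K): max(56.75, 0) = 56.75, max(9.5, 0) = 9.5
Node 0 (S = 105): V_0 = e^(−0.1)·[0.4559·56.7500 + 0.5441·9.5000] = 28.0888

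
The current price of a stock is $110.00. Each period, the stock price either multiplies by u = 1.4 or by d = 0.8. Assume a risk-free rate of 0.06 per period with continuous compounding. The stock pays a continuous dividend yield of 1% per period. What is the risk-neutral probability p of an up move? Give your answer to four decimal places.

Per-period risk-free factor R = e^0.06 = 1.0618; dividend-adjusted growth = e^(0.06−0.01) = 1.0513.
Risk-neutral probability p = (1.0513 − 0.8)/(1.4 − 0.8) = 0.2513/0.6000 = 0.4188

p = 0.4188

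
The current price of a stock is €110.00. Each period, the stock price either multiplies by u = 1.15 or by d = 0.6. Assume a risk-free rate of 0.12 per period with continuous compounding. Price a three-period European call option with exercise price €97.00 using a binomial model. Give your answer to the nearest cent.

Risk-neutral probability p = (e^0.12 − 0.6)/(1.15 − 0.6) = 0.5275/0.5500 = 0.9591
Terminal stock prices: S_uuu = 167.3, S_uud = 87.28, S_udd = 45.54, S_ddd = 23.76
Terminal payoffs (S − K): max(70.3, 0) = 70.3, max(-9.715, 0) = 0, max(-51.46, 0) = 0, max(-73.24, 0) = 0
Node uu (S = 145.5): V_uu = e^(−0.12)·[0.9591·70.2962 + 0.0409·0.0000] = 59.7963
Node ud (S = 75.9): V_ud = e^(−0.12)·[0.9591·0.0000 + 0.0409·0.0000] = 0.0000
Node dd (S = 39.6): V_dd = e^(−0.12)·[0.9591·0.0000 + 0.0409·0.0000] = 0.0000
Node u (S = 126.5): V_u = e^(−0.12)·[0.9591·59.7963 + 0.0409·0.0000] = 50.8646
Node d (S = 66): V_d = e^(−0.12)·[0.9591·0.0000 + 0.0409·0.0000] = 0.0000
Node 0 (S = 110): V_0 = e^(−0.12)·[0.9591·50.8646 + 0.0409·0.0000] = 43.2671

€43.27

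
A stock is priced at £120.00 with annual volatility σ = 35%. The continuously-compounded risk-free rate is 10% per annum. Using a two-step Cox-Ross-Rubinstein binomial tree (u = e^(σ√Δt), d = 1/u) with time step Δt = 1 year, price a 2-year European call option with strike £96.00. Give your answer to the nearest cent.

£47.16

CRR parameters: u = e^(σ√Δt) = e^(0.35·√1) = 1.4191, d = 1/u = 0.7047
Per-period rate: rΔt = 0.1·1 = 0.1, so R = e^0.1 = 1.1052
Risk-neutral probability p = (e^0.1 − 0.7047)/(1.4191 − 0.7047) = 0.4005/0.7144 = 0.5606
Terminal stock prices: S_uu = 241.7, S_ud = 120, S_dd = 59.59
Terminal payoffs (S − K): max(145.7, 0) = 145.7, max(24, 0) = 24, max(-36.41, 0) = 0
Node u (S = 170.3): V_u = e^(−0.1)·[0.5606·145.6503 + 0.4394·24.0000] = 83.4237
Node d (S = 84.56): V_d = e^(−0.1)·[0.5606·24.0000 + 0.4394·0.0000] = 12.1741
Node 0 (S = 120): V_0 = e^(−0.1)·[0.5606·83.4237 + 0.4394·12.1741] = 47.1572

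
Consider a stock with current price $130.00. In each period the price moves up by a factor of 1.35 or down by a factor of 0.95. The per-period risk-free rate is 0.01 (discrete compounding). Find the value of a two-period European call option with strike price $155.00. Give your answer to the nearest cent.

$4.74

Risk-neutral probability p = (1 + 0.01 − 0.95)/(1.35 − 0.95) = 0.0600/0.4000 = 0.1500
Terminal stock prices: S_uu = 236.9, S_ud = 166.7, S_dd = 117.3
Terminal payoffs (S − K): max(81.93, 0) = 81.93, max(11.72, 0) = 11.72, max(-37.67, 0) = 0
Node u (S = 175.5): V_u = 1/1.01·[0.1500·81.9250 + 0.8500·11.7250] = 22.0347
Node d (S = 123.5): V_d = 1/1.01·[0.1500·11.7250 + 0.8500·0.0000] = 1.7413
Node 0 (S = 130): V_0 = 1/1.01·[0.1500·22.0347 + 0.8500·1.7413] = 4.7380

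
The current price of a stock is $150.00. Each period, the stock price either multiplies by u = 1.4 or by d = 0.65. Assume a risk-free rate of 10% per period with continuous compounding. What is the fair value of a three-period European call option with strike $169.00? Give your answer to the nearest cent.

$47.29

Risk-neutral probability p = (e^0.1 − 0.65)/(1.4 − 0.65) = 0.4552/0.7500 = 0.6069
Terminal stock prices: S_uuu = 411.6, S_uud = 191.1, S_udd = 88.73, S_ddd = 41.19
Terminal payoffs (S − K): max(242.6, 0) = 242.6, max(22.1, 0) = 22.1, max(-80.27, 0) = 0, max(-127.8, 0) = 0
Node uu (S = 294): V_uu = e^(−0.1)·[0.6069·242.6000 + 0.3931·22.1000] = 141.0825
Node ud (S = 136.5): V_ud = e^(−0.1)·[0.6069·22.1000 + 0.3931·0.0000] = 12.1360
Node dd (S = 63.38): V_dd = e^(−0.1)·[0.6069·0.0000 + 0.3931·0.0000] = 0.0000
Node u (S = 210): V_u = e^(−0.1)·[0.6069·141.0825 + 0.3931·12.1360] = 81.7909
Node d (S = 97.5): V_d = e^(−0.1)·[0.6069·12.1360 + 0.3931·0.0000] = 6.6644
Node 0 (S = 150): V_0 = e^(−0.1)·[0.6069·81.7909 + 0.3931·6.6644] = 47.2852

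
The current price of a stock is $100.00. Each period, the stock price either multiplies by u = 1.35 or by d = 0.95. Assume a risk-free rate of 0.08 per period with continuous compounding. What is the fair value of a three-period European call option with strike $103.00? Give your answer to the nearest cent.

$23.00

Risk-neutral probability p = (e^0.08 − 0.95)/(1.35 − 0.95) = 0.1333/0.4000 = 0.3332
Terminal stock prices: S_uuu = 246, S_uud = 173.1, S_udd = 121.8, S_ddd = 85.74
Terminal payoffs (S − K): max(143, 0) = 143, max(70.14, 0) = 70.14, max(18.84, 0) = 18.84, max(-17.26, 0) = 0
Node uu (S = 182.3): V_uu = e^(−0.08)·[0.3332·143.0375 + 0.6668·70.1375] = 87.1690
Node ud (S = 128.2): V_ud = e^(−0.08)·[0.3332·70.1375 + 0.6668·18.8375] = 33.1690
Node dd (S = 90.25): V_dd = e^(−0.08)·[0.3332·18.8375 + 0.6668·0.0000] = 5.7944
Node u (S = 135): V_u = e^(−0.08)·[0.3332·87.1690 + 0.6668·33.1690] = 47.2292
Node d (S = 95): V_d = e^(−0.08)·[0.3332·33.1690 + 0.6668·5.7944] = 13.7693
Node 0 (S = 100): V_0 = e^(−0.08)·[0.3332·47.2292 + 0.6668·13.7693] = 23.0029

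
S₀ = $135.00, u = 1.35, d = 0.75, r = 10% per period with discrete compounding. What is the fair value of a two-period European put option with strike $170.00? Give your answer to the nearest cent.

Risk-neutral probability p = (1 + 0.1 − 0.75)/(1.35 − 0.75) = 0.3500/0.6000 = 0.5833
Terminal stock prices: S_uu = 246, S_ud = 136.7, S_dd = 75.94
Terminal payoffs (K − S): max(-76.04, 0) = 0, max(33.31, 0) = 33.31, max(94.06, 0) = 94.06
Node u (S = 182.2): V_u = 1/1.1·[0.5833·0.0000 + 0.4167·33.3125] = 12.6184
Node d (S = 101.2): V_d = 1/1.1·[0.5833·33.3125 + 0.4167·94.0625] = 53.2955
Node 0 (S = 135): V_0 = 1/1.1·[0.5833·12.6184 + 0.4167·53.2955] = 26.8792

$26.88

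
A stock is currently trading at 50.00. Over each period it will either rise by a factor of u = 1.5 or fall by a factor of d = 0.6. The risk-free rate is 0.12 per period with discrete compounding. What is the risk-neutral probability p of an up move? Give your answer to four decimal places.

p = 0.5778

Risk-neutral probability p = (1 + 0.12 − 0.6)/(1.5 − 0.6) = 0.5200/0.9000 = 0.5778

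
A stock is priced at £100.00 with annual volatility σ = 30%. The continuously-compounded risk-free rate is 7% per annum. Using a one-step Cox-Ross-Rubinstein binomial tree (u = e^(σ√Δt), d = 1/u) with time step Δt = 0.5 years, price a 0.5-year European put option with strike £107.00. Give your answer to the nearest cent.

£11.84

CRR parameters: u = e^(σ√Δt) = e^(0.3·√0.5) = 1.2363, d = 1/u = 0.8089
Per-period rate: rΔt = 0.07·0.5 = 0.035, so R = e^0.035 = 1.0356
Risk-neutral probability p = (e^0.035 − 0.8089)/(1.2363 − 0.8089) = 0.2268/0.4275 = 0.5305
Terminal stock prices: S_u = 123.6, S_d = 80.89
Terminal payoffs (K − S): max(-16.63, 0) = 0, max(26.11, 0) = 26.11
Node 0 (S = 100): V_0 = e^(−0.035)·[0.5305·0.0000 + 0.4695·26.1142] = 11.8390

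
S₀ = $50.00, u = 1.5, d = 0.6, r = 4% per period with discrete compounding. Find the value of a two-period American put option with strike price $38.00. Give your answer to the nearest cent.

$4.83

Risk-neutral probability p = (1 + 0.04 − 0.6)/(1.5 − 0.6) = 0.4400/0.9000 = 0.4889
Terminal stock prices: S_uu = 112.5, S_ud = 45, S_dd = 18
Terminal payoffs (K − S): max(-74.5, 0) = 0, max(-7, 0) = 0, max(20, 0) = 20
Node u (S = 75): continuation = 1/1.04·[0.4889·0.0000 + 0.5111·0.0000] = 0.0000; exercise value = 0.0000 ≤ continuation, so V_u = 0.0000
Node d (S = 30): continuation = 1/1.04·[0.4889·0.0000 + 0.5111·20.0000] = 9.8291; exercise value = 8.0000 ≤ continuation, so V_d = 9.8291
Node 0 (S = 50): continuation = 1/1.04·[0.4889·0.0000 + 0.5111·9.8291] = 4.8305; exercise value = 0.0000 ≤ continuation, so V_0 = 4.8305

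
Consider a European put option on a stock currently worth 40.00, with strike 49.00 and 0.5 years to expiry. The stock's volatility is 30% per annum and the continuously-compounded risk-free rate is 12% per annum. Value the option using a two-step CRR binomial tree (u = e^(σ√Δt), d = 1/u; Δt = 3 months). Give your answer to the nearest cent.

7.64

CRR parameters: u = e^(σ√Δt) = e^(0.3·√0.25) = 1.1618, d = 1/u = 0.8607
Per-period rate: rΔt = 0.12·0.25 = 0.03, so R = e^0.03 = 1.0305
Risk-neutral probability p = (e^0.03 − 0.8607)/(1.1618 − 0.8607) = 0.1697/0.3011 = 0.5637
Terminal stock prices: S_uu = 53.99, S_ud = 40, S_dd = 29.63
Terminal payoffs (K − S): max(-4.994, 0) = 0, max(9, 0) = 9, max(19.37, 0) = 19.37
Node u (S = 46.47): V_u = e^(−0.03)·[0.5637·0.0000 + 0.4363·9.0000] = 3.8106
Node d (S = 34.43): V_d = e^(−0.03)·[0.5637·9.0000 + 0.4363·19.3673] = 13.1235
Node 0 (S = 40): V_0 = e^(−0.03)·[0.5637·3.8106 + 0.4363·13.1235] = 7.6411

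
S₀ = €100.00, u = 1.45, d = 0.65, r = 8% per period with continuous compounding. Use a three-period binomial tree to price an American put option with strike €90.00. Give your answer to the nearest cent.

€13.70

Risk-neutral probability p = (e^0.08 − 0.65)/(1.45 − 0.65) = 0.4333/0.8000 = 0.5416
Terminal stock prices: S_uuu = 304.9, S_uud = 136.7, S_udd = 61.26, S_ddd = 27.46
Terminal payoffs (K − S): max(-214.9, 0) = 0, max(-46.66, 0) = 0, max(28.74, 0) = 28.74, max(62.54, 0) = 62.54
Node uu (S = 210.2): continuation = e^(−0.08)·[0.5416·0.0000 + 0.4584·0.0000] = 0.0000; exercise value = 0.0000 ≤ continuation, so V_uu = 0.0000
Node ud (S = 94.25): continuation = e^(−0.08)·[0.5416·0.0000 + 0.4584·28.7375] = 12.1602; exercise value = 0.0000 ≤ continuation, so V_ud = 12.1602
Node dd (S = 42.25): continuation = e^(−0.08)·[0.5416·28.7375 + 0.4584·62.5375] = 40.8305; exercise value = 47.7500 > continuation, so V_dd = 47.7500 (exercise)
Node u (S = 145): continuation = e^(−0.08)·[0.5416·0.0000 + 0.4584·12.1602] = 5.1456; exercise value = 0.0000 ≤ continuation, so V_u = 5.1456
Node d (S = 65): continuation = e^(−0.08)·[0.5416·12.1602 + 0.4584·47.7500] = 26.2851; exercise value = 25.0000 ≤ continuation, so V_d = 26.2851
Node 0 (S = 100): continuation = e^(−0.08)·[0.5416·5.1456 + 0.4584·26.2851] = 13.6951; exercise value = 0.0000 ≤ continuation, so V_0 = 13.6951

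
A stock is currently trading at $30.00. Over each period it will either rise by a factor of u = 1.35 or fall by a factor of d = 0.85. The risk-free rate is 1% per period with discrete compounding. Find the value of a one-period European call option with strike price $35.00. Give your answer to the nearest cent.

Risk-neutral probability p = (1 + 0.01 − 0.85)/(1.35 − 0.85) = 0.1600/0.5000 = 0.3200
Terminal stock prices: S_u = 40.5, S_d = 25.5
Terminal payoffs (S − K): max(5.5, 0) = 5.5, max(-9.5, 0) = 0
Node 0 (S = 30): V_0 = 1/1.01·[0.3200·5.5000 + 0.6800·0.0000] = 1.7426

$1.74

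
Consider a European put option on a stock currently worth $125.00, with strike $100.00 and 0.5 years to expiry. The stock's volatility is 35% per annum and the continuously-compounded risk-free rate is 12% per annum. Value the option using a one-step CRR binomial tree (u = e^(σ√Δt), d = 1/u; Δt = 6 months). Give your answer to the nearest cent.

CRR parameters: u = e^(σ√Δt) = e^(0.35·√0.5) = 1.2808, d = 1/u = 0.7808
Per-period rate: rΔt = 0.12·0.5 = 0.06, so R = e^0.06 = 1.0618
Risk-neutral probability p = (e^0.06 − 0.7808)/(1.2808 − 0.7808) = 0.2811/0.5000 = 0.5621
Terminal stock prices: S_u = 160.1, S_d = 97.6
Terminal payoffs (K − S): max(-60.1, 0) = 0, max(2.405, 0) = 2.405
Node 0 (S = 125): V_0 = e^(−0.06)·[0.5621·0.0000 + 0.4379·2.4050] = 0.9918

$0.99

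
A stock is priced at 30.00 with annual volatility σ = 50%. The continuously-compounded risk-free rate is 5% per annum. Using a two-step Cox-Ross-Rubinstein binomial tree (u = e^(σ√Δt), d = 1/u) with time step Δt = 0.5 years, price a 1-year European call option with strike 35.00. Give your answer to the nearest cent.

4.92

CRR parameters: u = e^(σ√Δt) = e^(0.5·√0.5) = 1.4241, d = 1/u = 0.7022
Per-period rate: rΔt = 0.05·0.5 = 0.025, so R = e^0.025 = 1.0253
Risk-neutral probability p = (e^0.025 − 0.7022)/(1.4241 − 0.7022) = 0.3231/0.7219 = 0.4476
Terminal stock prices: S_uu = 60.84, S_ud = 30, S_dd = 14.79
Terminal payoffs (S − K): max(25.84, 0) = 25.84, max(-5, 0) = 0, max(-20.21, 0) = 0
Node u (S = 42.72): V_u = e^(−0.025)·[0.4476·25.8434 + 0.5524·0.0000] = 11.2816
Node d (S = 21.07): V_d = e^(−0.025)·[0.4476·0.0000 + 0.5524·0.0000] = 0.0000
Node 0 (S = 30): V_0 = e^(−0.025)·[0.4476·11.2816 + 0.5524·0.0000] = 4.9248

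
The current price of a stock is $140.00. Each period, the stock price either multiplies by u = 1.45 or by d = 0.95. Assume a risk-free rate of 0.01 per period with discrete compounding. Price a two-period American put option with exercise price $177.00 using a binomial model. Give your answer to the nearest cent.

$38.45

Risk-neutral probability p = (1 + 0.01 − 0.95)/(1.45 − 0.95) = 0.0600/0.5000 = 0.1200
Terminal stock prices: S_uu = 294.4, S_ud = 192.8, S_dd = 126.3
Terminal payoffs (K − S): max(-117.4, 0) = 0, max(-15.85, 0) = 0, max(50.65, 0) = 50.65
Node u (S = 203): continuation = 1/1.01·[0.1200·0.0000 + 0.8800·0.0000] = 0.0000; exercise value = 0.0000 ≤ continuation, so V_u = 0.0000
Node d (S = 133): continuation = 1/1.01·[0.1200·0.0000 + 0.8800·50.6500] = 44.1307; exercise value = 44.0000 ≤ continuation, so V_d = 44.1307
Node 0 (S = 140): continuation = 1/1.01·[0.1200·0.0000 + 0.8800·44.1307] = 38.4505; exercise value = 37.0000 ≤ continuation, so V_0 = 38.4505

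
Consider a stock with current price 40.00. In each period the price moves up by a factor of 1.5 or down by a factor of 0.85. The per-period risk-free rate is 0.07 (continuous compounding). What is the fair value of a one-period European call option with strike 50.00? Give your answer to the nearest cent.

3.19

Risk-neutral probability p = (e^0.07 − 0.85)/(1.5 − 0.85) = 0.2225/0.6500 = 0.3423
Terminal stock prices: S_u = 60, S_d = 34
Terminal payoffs (S − K): max(10, 0) = 10, max(-16, 0) = 0
Node 0 (S = 40): V_0 = e^(−0.07)·[0.3423·10.0000 + 0.6577·0.0000] = 3.1918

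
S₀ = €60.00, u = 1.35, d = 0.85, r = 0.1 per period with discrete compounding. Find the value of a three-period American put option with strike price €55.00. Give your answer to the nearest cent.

€2.41

Risk-neutral probability p = (1 + 0.1 − 0.85)/(1.35 − 0.85) = 0.2500/0.5000 = 0.5000
Terminal stock prices: S_uuu = 147.6, S_uud = 92.95, S_udd = 58.52, S_ddd = 36.85
Terminal payoffs (K − S): max(-92.62, 0) = 0, max(-37.95, 0) = 0, max(-3.522, 0) = 0, max(18.15, 0) = 18.15
Node uu (S = 109.4): continuation = 1/1.1·[0.5000·0.0000 + 0.5000·0.0000] = 0.0000; exercise value = 0.0000 ≤ continuation, so V_uu = 0.0000
Node ud (S = 68.85): continuation = 1/1.1·[0.5000·0.0000 + 0.5000·0.0000] = 0.0000; exercise value = 0.0000 ≤ continuation, so V_ud = 0.0000
Node dd (S = 43.35): continuation = 1/1.1·[0.5000·0.0000 + 0.5000·18.1525] = 8.2511; exercise value = 11.6500 > continuation, so V_dd = 11.6500 (exercise)
Node u (S = 81): continuation = 1/1.1·[0.5000·0.0000 + 0.5000·0.0000] = 0.0000; exercise value = 0.0000 ≤ continuation, so V_u = 0.0000
Node d (S = 51): continuation = 1/1.1·[0.5000·0.0000 + 0.5000·11.6500] = 5.2955; exercise value = 4.0000 ≤ continuation, so V_d = 5.2955
Node 0 (S = 60): continuation = 1/1.1·[0.5000·0.0000 + 0.5000·5.2955] = 2.4070; exercise value = 0.0000 ≤ continuation, so V_0 = 2.4070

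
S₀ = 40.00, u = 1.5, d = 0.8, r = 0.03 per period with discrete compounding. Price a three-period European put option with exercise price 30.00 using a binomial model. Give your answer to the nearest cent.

Risk-neutral probability p = (1 + 0.03 − 0.8)/(1.5 − 0.8) = 0.2300/0.7000 = 0.3286
Terminal stock prices: S_uuu = 135, S_uud = 72, S_udd = 38.4, S_ddd = 20.48
Terminal payoffs (K − S): max(-105, 0) = 0, max(-42, 0) = 0, max(-8.4, 0) = 0, max(9.52, 0) = 9.52
Node uu (S = 90): V_uu = 1/1.03·[0.3286·0.0000 + 0.6714·0.0000] = 0.0000
Node ud (S = 48): V_ud = 1/1.03·[0.3286·0.0000 + 0.6714·0.0000] = 0.0000
Node dd (S = 25.6): V_dd = 1/1.03·[0.3286·0.0000 + 0.6714·9.5200] = 6.2058
Node u (S = 60): V_u = 1/1.03·[0.3286·0.0000 + 0.6714·0.0000] = 0.0000
Node d (S = 32): V_d = 1/1.03·[0.3286·0.0000 + 0.6714·6.2058] = 4.0454
Node 0 (S = 40): V_0 = 1/1.03·[0.3286·0.0000 + 0.6714·4.0454] = 2.6371

2.64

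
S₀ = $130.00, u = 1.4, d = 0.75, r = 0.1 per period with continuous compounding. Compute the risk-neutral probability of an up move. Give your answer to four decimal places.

p = 0.5464

Risk-neutral probability p = (e^0.1 − 0.75)/(1.4 − 0.75) = 0.3552/0.6500 = 0.5464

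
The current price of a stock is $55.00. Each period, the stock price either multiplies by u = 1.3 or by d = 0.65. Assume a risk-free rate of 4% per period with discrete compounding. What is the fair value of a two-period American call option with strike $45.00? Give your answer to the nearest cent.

$16.61

Risk-neutral probability p = (1 + 0.04 − 0.65)/(1.3 − 0.65) = 0.3900/0.6500 = 0.6000
Terminal stock prices: S_uu = 92.95, S_ud = 46.48, S_dd = 23.24
Terminal payoffs (S − K): max(47.95, 0) = 47.95, max(1.475, 0) = 1.475, max(-21.76, 0) = 0
Node u (S = 71.5): continuation = 1/1.04·[0.6000·47.9500 + 0.4000·1.4750] = 28.2308; exercise value = 26.5000 ≤ continuation, so V_u = 28.2308
Node d (S = 35.75): continuation = 1/1.04·[0.6000·1.4750 + 0.4000·0.0000] = 0.8510; exercise value = 0.0000 ≤ continuation, so V_d = 0.8510
Node 0 (S = 55): continuation = 1/1.04·[0.6000·28.2308 + 0.4000·0.8510] = 16.6143; exercise value = 10.0000 ≤ continuation, so V_0 = 16.6143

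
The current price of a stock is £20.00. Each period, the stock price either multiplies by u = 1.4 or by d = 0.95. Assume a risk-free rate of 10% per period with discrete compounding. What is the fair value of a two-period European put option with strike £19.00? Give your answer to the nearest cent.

£0.35

Risk-neutral probability p = (1 + 0.1 − 0.95)/(1.4 − 0.95) = 0.1500/0.4500 = 0.3333
Terminal stock prices: S_uu = 39.2, S_ud = 26.6, S_dd = 18.05
Terminal payoffs (K − S): max(-20.2, 0) = 0, max(-7.6, 0) = 0, max(0.95, 0) = 0.95
Node u (S = 28): V_u = 1/1.1·[0.3333·0.0000 + 0.6667·0.0000] = 0.0000
Node d (S = 19): V_d = 1/1.1·[0.3333·0.0000 + 0.6667·0.9500] = 0.5758
Node 0 (S = 20): V_0 = 1/1.1·[0.3333·0.0000 + 0.6667·0.5758] = 0.3489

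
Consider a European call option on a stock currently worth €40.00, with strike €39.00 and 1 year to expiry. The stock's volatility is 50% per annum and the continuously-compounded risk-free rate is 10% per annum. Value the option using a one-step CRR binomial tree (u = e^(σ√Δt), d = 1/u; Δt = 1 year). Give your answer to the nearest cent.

€11.67

CRR parameters: u = e^(σ√Δt) = e^(0.5·√1) = 1.6487, d = 1/u = 0.6065
Per-period rate: rΔt = 0.1·1 = 0.1, so R = e^0.1 = 1.1052
Risk-neutral probability p = (e^0.1 − 0.6065)/(1.6487 − 0.6065) = 0.4986/1.0422 = 0.4785
Terminal stock prices: S_u = 65.95, S_d = 24.26
Terminal payoffs (S − K): max(26.95, 0) = 26.95, max(-14.74, 0) = 0
Node 0 (S = 40): V_0 = e^(−0.1)·[0.4785·26.9489 + 0.5215·0.0000] = 11.6668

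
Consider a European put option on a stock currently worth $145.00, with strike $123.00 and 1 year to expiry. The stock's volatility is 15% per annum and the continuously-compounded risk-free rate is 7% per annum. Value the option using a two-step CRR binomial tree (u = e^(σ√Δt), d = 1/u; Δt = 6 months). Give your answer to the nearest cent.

$0.69

CRR parameters: u = e^(σ√Δt) = e^(0.15·√0.5) = 1.1119, d = 1/u = 0.8994
Per-period rate: rΔt = 0.07·0.5 = 0.035, so R = e^0.035 = 1.0356
Risk-neutral probability p = (e^0.035 − 0.8994)/(1.1119 − 0.8994) = 0.1363/0.2125 = 0.6411
Terminal stock prices: S_uu = 179.3, S_ud = 145, S_dd = 117.3
Terminal payoffs (K − S): max(-56.27, 0) = 0, max(-22, 0) = 0, max(5.716, 0) = 5.716
Node u (S = 161.2): V_u = e^(−0.035)·[0.6411·0.0000 + 0.3589·0.0000] = 0.0000
Node d (S = 130.4): V_d = e^(−0.035)·[0.6411·0.0000 + 0.3589·5.7156] = 1.9807
Node 0 (S = 145): V_0 = e^(−0.035)·[0.6411·0.0000 + 0.3589·1.9807] = 0.6864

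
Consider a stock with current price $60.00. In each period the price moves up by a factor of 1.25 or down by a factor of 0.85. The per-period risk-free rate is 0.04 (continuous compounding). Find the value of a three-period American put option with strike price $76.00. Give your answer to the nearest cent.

$16.00

Risk-neutral probability p = (e^0.04 − 0.85)/(1.25 − 0.85) = 0.1908/0.4000 = 0.4770
Terminal stock prices: S_uuu = 117.2, S_uud = 79.69, S_udd = 54.19, S_ddd = 36.85
Terminal payoffs (K − S): max(-41.19, 0) = 0, max(-3.688, 0) = 0, max(21.81, 0) = 21.81, max(39.15, 0) = 39.15
Node uu (S = 93.75): continuation = e^(−0.04)·[0.4770·0.0000 + 0.5230·0.0000] = 0.0000; exercise value = 0.0000 ≤ continuation, so V_uu = 0.0000
Node ud (S = 63.75): continuation = e^(−0.04)·[0.4770·0.0000 + 0.5230·21.8125] = 10.9601; exercise value = 12.2500 > continuation, so V_ud = 12.2500 (exercise)
Node dd (S = 43.35): continuation = e^(−0.04)·[0.4770·21.8125 + 0.5230·39.1525] = 29.6700; exercise value = 32.6500 > continuation, so V_dd = 32.6500 (exercise)
Node u (S = 75): continuation = e^(−0.04)·[0.4770·0.0000 + 0.5230·12.2500] = 6.1552; exercise value = 1.0000 ≤ continuation, so V_u = 6.1552
Node d (S = 51): continuation = e^(−0.04)·[0.4770·12.2500 + 0.5230·32.6500] = 22.0200; exercise value = 25.0000 > continuation, so V_d = 25.0000 (exercise)
Node 0 (S = 60): continuation = e^(−0.04)·[0.4770·6.1552 + 0.5230·25.0000] = 15.3828; exercise value = 16.0000 > continuation, so V_0 = 16.0000 (exercise)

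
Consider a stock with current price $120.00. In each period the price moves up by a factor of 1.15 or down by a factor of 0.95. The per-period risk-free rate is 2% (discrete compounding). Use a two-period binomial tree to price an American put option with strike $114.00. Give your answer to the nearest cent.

Risk-neutral probability p = (1 + 0.02 − 0.95)/(1.15 − 0.95) = 0.0700/0.2000 = 0.3500
Terminal stock prices: S_uu = 158.7, S_ud = 131.1, S_dd = 108.3
Terminal payoffs (K − S): max(-44.7, 0) = 0, max(-17.1, 0) = 0, max(5.7, 0) = 5.7
Node u (S = 138): continuation = 1/1.02·[0.3500·0.0000 + 0.6500·0.0000] = 0.0000; exercise value = 0.0000 ≤ continuation, so V_u = 0.0000
Node d (S = 114): continuation = 1/1.02·[0.3500·0.0000 + 0.6500·5.7000] = 3.6324; exercise value = 0.0000 ≤ continuation, so V_d = 3.6324
Node 0 (S = 120): continuation = 1/1.02·[0.3500·0.0000 + 0.6500·3.6324] = 2.3147; exercise value = 0.0000 ≤ continuation, so V_0 = 2.3147

$2.31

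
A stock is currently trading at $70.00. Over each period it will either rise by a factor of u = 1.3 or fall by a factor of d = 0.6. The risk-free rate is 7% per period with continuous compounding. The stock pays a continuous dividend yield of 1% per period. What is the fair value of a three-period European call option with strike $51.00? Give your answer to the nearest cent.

Per-period risk-free factor R = e^0.07 = 1.0725; dividend-adjusted growth = e^(0.07−0.01) = 1.0618.
Risk-neutral probability p = (1.0618 − 0.6)/(1.3 − 0.6) = 0.4618/0.7000 = 0.6598
Terminal stock prices: S_uuu = 153.8, S_uud = 70.98, S_udd = 32.76, S_ddd = 15.12
Terminal payoffs (S − K): max(102.8, 0) = 102.8, max(19.98, 0) = 19.98, max(-18.24, 0) = 0, max(-35.88, 0) = 0
Node uu (S = 118.3): V_uu = e^(−0.07)·[0.6598·102.7900 + 0.3402·19.9800] = 69.5708
Node ud (S = 54.6): V_ud = e^(−0.07)·[0.6598·19.9800 + 0.3402·0.0000] = 12.2909
Node dd (S = 25.2): V_dd = e^(−0.07)·[0.6598·0.0000 + 0.3402·0.0000] = 0.0000
Node u (S = 91): V_u = e^(−0.07)·[0.6598·69.5708 + 0.3402·12.2909] = 46.6964
Node d (S = 42): V_d = e^(−0.07)·[0.6598·12.2909 + 0.3402·0.0000] = 7.5609
Node 0 (S = 70): V_0 = e^(−0.07)·[0.6598·46.6964 + 0.3402·7.5609] = 31.1244

$31.12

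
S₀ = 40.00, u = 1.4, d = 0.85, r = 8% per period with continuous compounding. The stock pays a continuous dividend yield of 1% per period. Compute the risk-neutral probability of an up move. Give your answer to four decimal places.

Per-period risk-free factor R = e^0.08 = 1.0833; dividend-adjusted growth = e^(0.08−0.01) = 1.0725.
Risk-neutral probability p = (1.0725 − 0.85)/(1.4 − 0.85) = 0.2225/0.5500 = 0.4046

p = 0.4046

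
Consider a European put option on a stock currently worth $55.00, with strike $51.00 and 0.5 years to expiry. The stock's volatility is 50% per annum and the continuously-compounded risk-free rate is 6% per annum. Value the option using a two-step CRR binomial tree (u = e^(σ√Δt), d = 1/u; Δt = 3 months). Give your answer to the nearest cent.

$4.85

CRR parameters: u = e^(σ√Δt) = e^(0.5·√0.25) = 1.2840, d = 1/u = 0.7788
Per-period rate: rΔt = 0.06·0.25 = 0.015, so R = e^0.015 = 1.0151
Risk-neutral probability p = (e^0.015 − 0.7788)/(1.2840 − 0.7788) = 0.2363/0.5052 = 0.4677
Terminal stock prices: S_uu = 90.68, S_ud = 55, S_dd = 33.36
Terminal payoffs (K − S): max(-39.68, 0) = 0, max(-4, 0) = 0, max(17.64, 0) = 17.64
Node u (S = 70.62): V_u = e^(−0.015)·[0.4677·0.0000 + 0.5323·0.0000] = 0.0000
Node d (S = 42.83): V_d = e^(−0.015)·[0.4677·0.0000 + 0.5323·17.6408] = 9.2498
Node 0 (S = 55): V_0 = e^(−0.015)·[0.4677·0.0000 + 0.5323·9.2498] = 4.8500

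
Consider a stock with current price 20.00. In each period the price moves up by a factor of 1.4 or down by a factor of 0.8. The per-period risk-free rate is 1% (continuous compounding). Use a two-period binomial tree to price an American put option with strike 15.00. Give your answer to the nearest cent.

0.91

Risk-neutral probability p = (e^0.01 − 0.8)/(1.4 − 0.8) = 0.2101/0.6000 = 0.3501
Terminal stock prices: S_uu = 39.2, S_ud = 22.4, S_dd = 12.8
Terminal payoffs (K − S): max(-24.2, 0) = 0, max(-7.4, 0) = 0, max(2.2, 0) = 2.2
Node u (S = 28): continuation = e^(−0.01)·[0.3501·0.0000 + 0.6499·0.0000] = 0.0000; exercise value = 0.0000 ≤ continuation, so V_u = 0.0000
Node d (S = 16): continuation = e^(−0.01)·[0.3501·0.0000 + 0.6499·2.2000] = 1.4156; exercise value = 0.0000 ≤ continuation, so V_d = 1.4156
Node 0 (S = 20): continuation = e^(−0.01)·[0.3501·0.0000 + 0.6499·1.4156] = 0.9109; exercise value = 0.0000 ≤ continuation, so V_0 = 0.9109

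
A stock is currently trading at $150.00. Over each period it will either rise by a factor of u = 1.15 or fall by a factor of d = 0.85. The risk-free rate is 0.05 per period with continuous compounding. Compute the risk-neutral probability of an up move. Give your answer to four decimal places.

p = 0.6709

Risk-neutral probability p = (e^0.05 − 0.85)/(1.15 − 0.85) = 0.2013/0.3000 = 0.6709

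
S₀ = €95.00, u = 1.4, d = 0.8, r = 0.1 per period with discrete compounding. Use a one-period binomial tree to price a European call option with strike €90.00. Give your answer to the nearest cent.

Risk-neutral probability p = (1 + 0.1 − 0.8)/(1.4 − 0.8) = 0.3000/0.6000 = 0.5000
Terminal stock prices: S_u = 133, S_d = 76
Terminal payoffs (S − K): max(43, 0) = 43, max(-14, 0) = 0
Node 0 (S = 95): V_0 = 1/1.1·[0.5000·43.0000 + 0.5000·0.0000] = 19.5455

€19.55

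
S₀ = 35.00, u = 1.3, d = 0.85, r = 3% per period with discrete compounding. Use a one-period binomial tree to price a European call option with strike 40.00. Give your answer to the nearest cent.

2.14

Risk-neutral probability p = (1 + 0.03 − 0.85)/(1.3 − 0.85) = 0.1800/0.4500 = 0.4000
Terminal stock prices: S_u = 45.5, S_d = 29.75
Terminal payoffs (S − K): max(5.5, 0) = 5.5, max(-10.25, 0) = 0
Node 0 (S = 35): V_0 = 1/1.03·[0.4000·5.5000 + 0.6000·0.0000] = 2.1359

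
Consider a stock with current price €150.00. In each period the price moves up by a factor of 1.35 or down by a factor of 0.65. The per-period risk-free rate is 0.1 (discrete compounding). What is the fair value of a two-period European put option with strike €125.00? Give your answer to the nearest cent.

Risk-neutral probability p = (1 + 0.1 − 0.65)/(1.35 − 0.65) = 0.4500/0.7000 = 0.6429
Terminal stock prices: S_uu = 273.4, S_ud = 131.6, S_dd = 63.38
Terminal payoffs (K − S): max(-148.4, 0) = 0, max(-6.625, 0) = 0, max(61.62, 0) = 61.62
Node u (S = 202.5): V_u = 1/1.1·[0.6429·0.0000 + 0.3571·0.0000] = 0.0000
Node d (S = 97.5): V_d = 1/1.1·[0.6429·0.0000 + 0.3571·61.6250] = 20.0081
Node 0 (S = 150): V_0 = 1/1.1·[0.6429·0.0000 + 0.3571·20.0081] = 6.4961

€6.50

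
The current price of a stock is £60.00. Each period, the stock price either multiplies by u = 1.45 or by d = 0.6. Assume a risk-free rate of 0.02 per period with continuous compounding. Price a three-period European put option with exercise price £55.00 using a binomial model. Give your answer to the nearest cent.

Risk-neutral probability p = (e^0.02 − 0.6)/(1.45 − 0.6) = 0.4202/0.8500 = 0.4944
Terminal stock prices: S_uuu = 182.9, S_uud = 75.69, S_udd = 31.32, S_ddd = 12.96
Terminal payoffs (K − S): max(-127.9, 0) = 0, max(-20.69, 0) = 0, max(23.68, 0) = 23.68, max(42.04, 0) = 42.04
Node uu (S = 126.2): V_uu = e^(−0.02)·[0.4944·0.0000 + 0.5056·0.0000] = 0.0000
Node ud (S = 52.2): V_ud = e^(−0.02)·[0.4944·0.0000 + 0.5056·23.6800] = 11.7366
Node dd (S = 21.6): V_dd = e^(−0.02)·[0.4944·23.6800 + 0.5056·42.0400] = 32.3109
Node u (S = 87): V_u = e^(−0.02)·[0.4944·0.0000 + 0.5056·11.7366] = 5.8170
Node d (S = 36): V_d = e^(−0.02)·[0.4944·11.7366 + 0.5056·32.3109] = 21.7015
Node 0 (S = 60): V_0 = e^(−0.02)·[0.4944·5.8170 + 0.5056·21.7015] = 13.5747

£13.57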